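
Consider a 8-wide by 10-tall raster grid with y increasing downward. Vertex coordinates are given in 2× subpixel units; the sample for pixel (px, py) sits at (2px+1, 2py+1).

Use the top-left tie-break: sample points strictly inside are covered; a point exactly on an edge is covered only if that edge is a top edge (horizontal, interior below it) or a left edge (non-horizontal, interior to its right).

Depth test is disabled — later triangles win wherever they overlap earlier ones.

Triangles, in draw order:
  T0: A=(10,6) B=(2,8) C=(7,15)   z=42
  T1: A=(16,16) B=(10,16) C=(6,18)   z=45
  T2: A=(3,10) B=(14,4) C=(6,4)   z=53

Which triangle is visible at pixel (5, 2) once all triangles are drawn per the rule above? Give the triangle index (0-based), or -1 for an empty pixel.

T0:
  2·area = 66  (B↔C swapped to make it positive)
  edge (10, 6)→(7, 15): d=(-3,9) right/bottom  bias=-1
  edge (7, 15)→(2, 8): d=(-5,-7) top-left  bias=+0
  edge (2, 8)→(10, 6): d=(8,-2) top-left  bias=+0
    (5,1)@(11, 3): e=[0,88,-22] → ·  [on edge]
    (3,3)@(7, 7): e=[24,40,2] → █
    (4,3)@(9, 7): e=[6,54,6] → █
    (5,3)@(11, 7): e=[-12,68,10] → ·
    (1,4)@(3, 9): e=[54,2,10] → █
    (2,4)@(5, 9): e=[36,16,14] → █
    (4,4)@(9, 9): e=[0,44,22] → ·  [on edge]
    (1,5)@(3, 11): e=[48,-8,26] → ·
    (2,5)@(5, 11): e=[30,6,30] → █
    (4,5)@(9, 11): e=[-6,34,38] → ·
    (2,6)@(5, 13): e=[24,-4,46] → ·
    (3,6)@(7, 13): e=[6,10,50] → █
    (3,7)@(7, 15): e=[0,0,66] → ·  [on edge]
  covered (8 px):
    · · · · · · · ·
    · · · · · · · ·
    · · · · · · · ·
    · · · █ █ · · ·
    · █ █ █ · · · ·
    · · █ █ · · · ·
    · · · █ · · · ·
    · · · · · · · ·
    · · · · · · · ·
    · · · · · · · ·
T1:
  2·area = 12  (B↔C swapped to make it positive)
  edge (16, 16)→(6, 18): d=(-10,2) right/bottom  bias=-1
  edge (6, 18)→(10, 16): d=(4,-2) top-left  bias=+0
  edge (10, 16)→(16, 16): d=(6,0) top-left  bias=+0
    (4,8)@(9, 17): e=[4,2,6] → █
    (5,8)@(11, 17): e=[0,6,6] → ·  [on edge]
    (0,9)@(1, 19): e=[0,-6,18] → ·  [on edge]
    (4,9)@(9, 19): e=[-16,10,18] → ·
  covered (1 px):
    · · · · · · · ·
    · · · · · · · ·
    · · · · · · · ·
    · · · · · · · ·
    · · · · · · · ·
    · · · · · · · ·
    · · · · · · · ·
    · · · · · · · ·
    · · · · █ · · ·
    · · · · · · · ·
T2:
  2·area = 48  (B↔C swapped to make it positive)
  edge (3, 10)→(6, 4): d=(3,-6) top-left  bias=+0
  edge (6, 4)→(14, 4): d=(8,0) top-left  bias=+0
  edge (14, 4)→(3, 10): d=(-11,6) right/bottom  bias=-1
    (3,2)@(7, 5): e=[9,8,31] → █
    (4,2)@(9, 5): e=[21,8,19] → █
    (5,2)@(11, 5): e=[33,8,7] → █
    (6,2)@(13, 5): e=[45,8,-5] → ·
    (2,3)@(5, 7): e=[3,24,21] → █
    (4,3)@(9, 7): e=[27,24,-3] → ·
    (5,3)@(11, 7): e=[39,24,-15] → ·
    (2,4)@(5, 9): e=[9,40,-1] → ·
    (3,4)@(7, 9): e=[21,40,-13] → ·
  covered (5 px):
    · · · · · · · ·
    · · · · · · · ·
    · · · █ █ █ · ·
    · · █ █ · · · ·
    · · · · · · · ·
    · · · · · · · ·
    · · · · · · · ·
    · · · · · · · ·
    · · · · · · · ·
    · · · · · · · ·

Z-buffer (winner per pixel, '.' = empty):
  . . . . . . . .
  . . . . . . . .
  . . . 2 2 2 . .
  . . 2 2 0 . . .
  . 0 0 0 . . . .
  . . 0 0 . . . .
  . . . 0 . . . .
  . . . . . . . .
  . . . . 1 . . .
  . . . . . . . .

Result: 2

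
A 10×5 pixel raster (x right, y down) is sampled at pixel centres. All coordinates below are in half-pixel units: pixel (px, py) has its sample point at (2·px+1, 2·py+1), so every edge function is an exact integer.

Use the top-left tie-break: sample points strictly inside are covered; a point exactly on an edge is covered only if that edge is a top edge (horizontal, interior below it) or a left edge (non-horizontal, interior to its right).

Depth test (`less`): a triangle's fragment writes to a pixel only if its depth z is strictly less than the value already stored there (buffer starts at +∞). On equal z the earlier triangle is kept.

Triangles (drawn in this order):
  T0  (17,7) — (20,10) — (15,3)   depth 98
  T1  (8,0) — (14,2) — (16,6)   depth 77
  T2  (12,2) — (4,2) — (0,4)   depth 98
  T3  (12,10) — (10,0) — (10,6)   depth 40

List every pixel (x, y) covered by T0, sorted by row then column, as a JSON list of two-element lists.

T0:
  2·area = 6  (B↔C swapped to make it positive)
  edge (17, 7)→(15, 3): d=(-2,-4) top-left  bias=+0
  edge (15, 3)→(20, 10): d=(5,7) right/bottom  bias=-1
  edge (20, 10)→(17, 7): d=(-3,-3) top-left  bias=+0
    (5,0)@(11, 1): e=[-12,18,0] → ·  [on edge]
    (6,1)@(13, 3): e=[-8,14,0] → ·  [on edge]
    (7,1)@(15, 3): e=[0,0,6] → ·  [on edge]
    (7,2)@(15, 5): e=[-4,10,0] → ·  [on edge]
    (8,3)@(17, 7): e=[0,6,0] → #  [on edge]
    (9,3)@(19, 7): e=[8,-8,6] → ·
    (8,4)@(17, 9): e=[-4,16,-6] → ·
    (9,4)@(19, 9): e=[4,2,0] → #  [on edge]
  covered (2 px):
    · · · · · · · · · ·
    · · · · · · · · · ·
    · · · · · · · · · ·
    · · · · · · · · # ·
    · · · · · · · · · #
T1:
  2·area = 20
  edge (8, 0)→(14, 2): d=(6,2) right/bottom  bias=-1
  edge (14, 2)→(16, 6): d=(2,4) right/bottom  bias=-1
  edge (16, 6)→(8, 0): d=(-8,-6) top-left  bias=+0
    (5,0)@(11, 1): e=[0,10,10] → ·  [on edge]
    (6,1)@(13, 3): e=[8,6,6] → #
    (7,1)@(15, 3): e=[4,-2,18] → ·
    (8,1)@(17, 3): e=[0,-10,30] → ·  [on edge]
    (6,2)@(13, 5): e=[20,10,-10] → ·
    (7,2)@(15, 5): e=[16,2,2] → #
    (8,2)@(17, 5): e=[12,-6,14] → ·
    (7,3)@(15, 7): e=[28,6,-14] → ·
  covered (2 px):
    · · · · · · · · · ·
    · · · · · · # · · ·
    · · · · · · · # · ·
    · · · · · · · · · ·
    · · · · · · · · · ·
T2:
  2·area = 16  (B↔C swapped to make it positive)
  edge (12, 2)→(0, 4): d=(-12,2) right/bottom  bias=-1
  edge (0, 4)→(4, 2): d=(4,-2) top-left  bias=+0
  edge (4, 2)→(12, 2): d=(8,0) top-left  bias=+0
    (1,1)@(3, 3): e=[6,2,8] → #
    (2,1)@(5, 3): e=[2,6,8] → #
    (3,1)@(7, 3): e=[-2,10,8] → ·
    (1,2)@(3, 5): e=[-18,10,24] → ·
    (2,2)@(5, 5): e=[-22,14,24] → ·
  covered (2 px):
    · · · · · · · · · ·
    · # # · · · · · · ·
    · · · · · · · · · ·
    · · · · · · · · · ·
    · · · · · · · · · ·
T3:
  2·area = 12  (B↔C swapped to make it positive)
  edge (12, 10)→(10, 6): d=(-2,-4) top-left  bias=+0
  edge (10, 6)→(10, 0): d=(0,-6) top-left  bias=+0
  edge (10, 0)→(12, 10): d=(2,10) right/bottom  bias=-1
    (5,2)@(11, 5): e=[6,6,0] → ·  [on edge]
    (5,3)@(11, 7): e=[2,6,4] → #
    (6,3)@(13, 7): e=[10,18,-16] → ·
    (5,4)@(11, 9): e=[-2,6,8] → ·
  covered (1 px):
    · · · · · · · · · ·
    · · · · · · · · · ·
    · · · · · · · · · ·
    · · · · · # · · · ·
    · · · · · · · · · ·

Answer: [[8,3],[9,4]]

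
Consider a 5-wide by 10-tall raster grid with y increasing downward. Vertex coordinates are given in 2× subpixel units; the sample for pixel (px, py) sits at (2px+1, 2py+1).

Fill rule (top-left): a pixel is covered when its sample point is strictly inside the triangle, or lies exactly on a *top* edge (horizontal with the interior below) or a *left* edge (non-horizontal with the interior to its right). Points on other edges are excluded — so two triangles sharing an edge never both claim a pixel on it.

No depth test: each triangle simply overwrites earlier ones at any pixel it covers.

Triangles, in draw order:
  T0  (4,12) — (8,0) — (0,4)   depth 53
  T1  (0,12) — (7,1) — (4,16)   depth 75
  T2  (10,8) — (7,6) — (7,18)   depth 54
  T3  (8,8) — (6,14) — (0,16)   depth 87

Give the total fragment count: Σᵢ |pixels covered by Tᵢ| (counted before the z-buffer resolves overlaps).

T0:
  2·area = 80  (B↔C swapped to make it positive)
  edge (4, 12)→(0, 4): d=(-4,-8) top-left  bias=+0
  edge (0, 4)→(8, 0): d=(8,-4) top-left  bias=+0
  edge (8, 0)→(4, 12): d=(-4,12) right/bottom  bias=-1
    (3,0)@(7, 1): e=[68,4,8] → █
    (4,0)@(9, 1): e=[84,12,-16] → ·
    (1,1)@(3, 3): e=[28,4,48] → █
    (2,1)@(5, 3): e=[44,12,24] → █
    (3,1)@(7, 3): e=[60,20,0] → ·  [on edge]
    (0,2)@(1, 5): e=[4,12,64] → █
    (3,2)@(7, 5): e=[52,36,-8] → ·
    (0,3)@(1, 7): e=[-4,28,56] → ·
    (1,3)@(3, 7): e=[12,36,32] → █
    (3,3)@(7, 7): e=[44,52,-16] → ·
    (1,4)@(3, 9): e=[4,52,24] → █
    (2,4)@(5, 9): e=[20,60,0] → ·  [on edge]
    (1,7)@(3, 15): e=[-20,100,0] → ·  [on edge]
  covered (9 px):
    · · · █ ·
    · █ █ · ·
    █ █ █ · ·
    · █ █ · ·
    · █ · · ·
    · · · · ·
    · · · · ·
    · · · · ·
    · · · · ·
    · · · · ·
T1:
  2·area = 72
  edge (0, 12)→(7, 1): d=(7,-11) top-left  bias=+0
  edge (7, 1)→(4, 16): d=(-3,15) right/bottom  bias=-1
  edge (4, 16)→(0, 12): d=(-4,-4) top-left  bias=+0
    (3,0)@(7, 1): e=[0,0,72] → ·  [on edge]
    (2,2)@(5, 5): e=[6,18,48] → █
    (3,2)@(7, 5): e=[28,-12,56] → ·
    (2,3)@(5, 7): e=[20,12,40] → █
    (3,3)@(7, 7): e=[42,-18,48] → ·
    (1,4)@(3, 9): e=[12,36,24] → █
    (3,4)@(7, 9): e=[56,-24,40] → ·
    (0,5)@(1, 11): e=[4,60,8] → █
    (2,5)@(5, 11): e=[48,0,24] → ·  [on edge]
    (0,6)@(1, 13): e=[18,54,0] → █  [on edge]
    (2,6)@(5, 13): e=[62,-6,16] → ·
    (0,7)@(1, 15): e=[32,48,-8] → ·
    (1,7)@(3, 15): e=[54,18,0] → █  [on edge]
    (2,8)@(5, 17): e=[90,-18,0] → ·  [on edge]
    (3,9)@(7, 19): e=[126,-54,0] → ·  [on edge]
  covered (9 px):
    · · · · ·
    · · · · ·
    · · █ · ·
    · · █ · ·
    · █ █ · ·
    █ █ · · ·
    █ █ · · ·
    · █ · · ·
    · · · · ·
    · · · · ·
T2:
  2·area = 36  (B↔C swapped to make it positive)
  edge (10, 8)→(7, 18): d=(-3,10) right/bottom  bias=-1
  edge (7, 18)→(7, 6): d=(0,-12) top-left  bias=+0
  edge (7, 6)→(10, 8): d=(3,2) right/bottom  bias=-1
    (3,0)@(7, 1): e=[51,0,-15] → ·  [on edge]
    (3,1)@(7, 3): e=[45,0,-9] → ·  [on edge]
    (3,2)@(7, 5): e=[39,0,-3] → ·  [on edge]
    (3,3)@(7, 7): e=[33,0,3] → █  [on edge]
    (4,3)@(9, 7): e=[13,24,-1] → ·
    (3,4)@(7, 9): e=[27,0,9] → █  [on edge]
    (4,4)@(9, 9): e=[7,24,5] → █
    (3,5)@(7, 11): e=[21,0,15] → █  [on edge]
    (3,6)@(7, 13): e=[15,0,21] → █  [on edge]
    (4,6)@(9, 13): e=[-5,24,17] → ·
    (3,7)@(7, 15): e=[9,0,27] → █  [on edge]
    (4,7)@(9, 15): e=[-11,24,23] → ·
    (3,8)@(7, 17): e=[3,0,33] → █  [on edge]
    (3,9)@(7, 19): e=[-3,0,39] → ·  [on edge]
  covered (8 px):
    · · · · ·
    · · · · ·
    · · · · ·
    · · · █ ·
    · · · █ █
    · · · █ █
    · · · █ ·
    · · · █ ·
    · · · █ ·
    · · · · ·
T3:
  2·area = 32
  edge (8, 8)→(6, 14): d=(-2,6) right/bottom  bias=-1
  edge (6, 14)→(0, 16): d=(-6,2) right/bottom  bias=-1
  edge (0, 16)→(8, 8): d=(8,-8) top-left  bias=+0
    (4,2)@(9, 5): e=[0,48,-16] → ·  [on edge]
    (4,3)@(9, 7): e=[-4,36,0] → ·  [on edge]
    (3,4)@(7, 9): e=[4,28,0] → █  [on edge]
    (4,4)@(9, 9): e=[-8,24,16] → ·
    (2,5)@(5, 11): e=[12,20,0] → █  [on edge]
    (3,5)@(7, 11): e=[0,16,16] → ·  [on edge]
    (1,6)@(3, 13): e=[20,12,0] → █  [on edge]
    (3,6)@(7, 13): e=[-4,4,32] → ·
    (4,6)@(9, 13): e=[-16,0,48] → ·  [on edge]
    (0,7)@(1, 15): e=[28,4,0] → █  [on edge]
    (1,7)@(3, 15): e=[16,0,16] → ·  [on edge]
    (2,7)@(5, 15): e=[4,-4,32] → ·
    (2,8)@(5, 17): e=[0,-16,48] → ·  [on edge]
  covered (5 px):
    · · · · ·
    · · · · ·
    · · · · ·
    · · · · ·
    · · · █ ·
    · · █ · ·
    · █ █ · ·
    █ · · · ·
    · · · · ·
    · · · · ·

Result: 31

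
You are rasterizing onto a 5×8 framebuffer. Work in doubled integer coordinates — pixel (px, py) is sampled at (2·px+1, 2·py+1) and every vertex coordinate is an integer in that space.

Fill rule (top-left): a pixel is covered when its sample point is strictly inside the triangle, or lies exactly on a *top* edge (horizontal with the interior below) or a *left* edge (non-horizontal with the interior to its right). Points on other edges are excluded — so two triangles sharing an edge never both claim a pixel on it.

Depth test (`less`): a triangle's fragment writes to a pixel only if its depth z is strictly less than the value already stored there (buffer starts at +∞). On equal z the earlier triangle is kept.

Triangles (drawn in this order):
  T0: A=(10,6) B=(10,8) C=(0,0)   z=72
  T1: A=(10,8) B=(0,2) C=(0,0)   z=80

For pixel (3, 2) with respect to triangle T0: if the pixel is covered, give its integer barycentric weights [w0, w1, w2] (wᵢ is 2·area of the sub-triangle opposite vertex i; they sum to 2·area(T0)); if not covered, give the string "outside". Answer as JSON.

T0:
  2·area = 20
  edge (10, 6)→(10, 8): d=(0,2) right/bottom  bias=-1
  edge (10, 8)→(0, 0): d=(-10,-8) top-left  bias=+0
  edge (0, 0)→(10, 6): d=(10,6) right/bottom  bias=-1
    (2,1)@(5, 3): e=[10,10,0] → .  [on edge]
    (3,2)@(7, 5): e=[6,6,8] → X
    (4,2)@(9, 5): e=[2,22,-4] → .
    (3,3)@(7, 7): e=[6,-14,28] → .
    (4,3)@(9, 7): e=[2,2,16] → X
    (4,4)@(9, 9): e=[2,-18,36] → .
  covered (2 px):
    . . . . .
    . . . . .
    . . . X .
    . . . . X
    . . . . .
    . . . . .
    . . . . .
    . . . . .
T1:
  2·area = 20
  edge (10, 8)→(0, 2): d=(-10,-6) top-left  bias=+0
  edge (0, 2)→(0, 0): d=(0,-2) top-left  bias=+0
  edge (0, 0)→(10, 8): d=(10,8) right/bottom  bias=-1
    (0,0)@(1, 1): e=[16,2,2] → X
    (1,0)@(3, 1): e=[28,6,-14] → .
    (0,1)@(1, 3): e=[-4,2,22] → .
    (1,1)@(3, 3): e=[8,6,6] → X
    (2,1)@(5, 3): e=[20,10,-10] → .
    (1,2)@(3, 5): e=[-12,6,26] → .
    (2,2)@(5, 5): e=[0,10,10] → X  [on edge]
    (3,2)@(7, 5): e=[12,14,-6] → .
    (2,3)@(5, 7): e=[-20,10,30] → .
  covered (3 px):
    X . . . .
    . X . . .
    . . X . .
    . . . . .
    . . . . .
    . . . . .
    . . . . .
    . . . . .

Final: [6,8,6]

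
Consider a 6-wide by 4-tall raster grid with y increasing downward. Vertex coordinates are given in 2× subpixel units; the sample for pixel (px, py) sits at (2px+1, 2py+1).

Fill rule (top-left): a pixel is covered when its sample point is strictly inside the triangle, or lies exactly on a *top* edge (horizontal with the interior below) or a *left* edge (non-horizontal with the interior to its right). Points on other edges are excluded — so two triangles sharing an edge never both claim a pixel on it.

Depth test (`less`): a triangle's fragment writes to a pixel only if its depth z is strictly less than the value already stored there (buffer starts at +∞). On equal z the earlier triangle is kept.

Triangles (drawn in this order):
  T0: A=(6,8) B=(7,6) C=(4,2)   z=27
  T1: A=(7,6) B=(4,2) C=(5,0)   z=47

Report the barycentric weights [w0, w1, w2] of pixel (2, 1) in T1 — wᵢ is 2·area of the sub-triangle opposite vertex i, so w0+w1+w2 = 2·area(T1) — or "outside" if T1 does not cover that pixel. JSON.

T0:
  2·area = 10  (B↔C swapped to make it positive)
  edge (6, 8)→(4, 2): d=(-2,-6) top-left  bias=+0
  edge (4, 2)→(7, 6): d=(3,4) right/bottom  bias=-1
  edge (7, 6)→(6, 8): d=(-1,2) right/bottom  bias=-1
    (2,2)@(5, 5): e=[0,5,5] → #  [on edge]
    (3,2)@(7, 5): e=[12,-3,1] → ·
    (2,3)@(5, 7): e=[-4,11,3] → ·
  covered (1 px):
    · · · · · ·
    · · · · · ·
    · · # · · ·
    · · · · · ·
T1:
  2·area = 10
  edge (7, 6)→(4, 2): d=(-3,-4) top-left  bias=+0
  edge (4, 2)→(5, 0): d=(1,-2) top-left  bias=+0
  edge (5, 0)→(7, 6): d=(2,6) right/bottom  bias=-1
    (2,0)@(5, 1): e=[7,1,2] → #
    (3,0)@(7, 1): e=[15,5,-10] → ·
    (2,1)@(5, 3): e=[1,3,6] → #
    (3,1)@(7, 3): e=[9,7,-6] → ·
    (2,2)@(5, 5): e=[-5,5,10] → ·
  covered (2 px):
    · · # · · ·
    · · # · · ·
    · · · · · ·
    · · · · · ·

Answer: [3,6,1]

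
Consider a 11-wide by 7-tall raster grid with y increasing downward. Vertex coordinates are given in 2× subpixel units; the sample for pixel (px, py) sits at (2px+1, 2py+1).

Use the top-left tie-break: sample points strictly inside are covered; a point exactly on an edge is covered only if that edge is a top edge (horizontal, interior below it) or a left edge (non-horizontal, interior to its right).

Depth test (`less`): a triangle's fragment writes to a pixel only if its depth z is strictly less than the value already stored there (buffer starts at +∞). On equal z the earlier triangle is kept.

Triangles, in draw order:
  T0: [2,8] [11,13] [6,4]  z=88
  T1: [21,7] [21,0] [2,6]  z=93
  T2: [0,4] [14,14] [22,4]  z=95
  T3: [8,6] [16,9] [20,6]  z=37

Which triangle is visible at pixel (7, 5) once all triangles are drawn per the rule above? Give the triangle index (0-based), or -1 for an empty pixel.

T0:
  2·area = 56  (B↔C swapped to make it positive)
  edge (2, 8)→(6, 4): d=(4,-4) top-left  bias=+0
  edge (6, 4)→(11, 13): d=(5,9) right/bottom  bias=-1
  edge (11, 13)→(2, 8): d=(-9,-5) top-left  bias=+0
    (4,0)@(9, 1): e=[0,-42,98] → ·  [on edge]
    (3,1)@(7, 3): e=[0,-14,70] → ·  [on edge]
    (2,2)@(5, 5): e=[0,14,42] → #  [on edge]
    (3,2)@(7, 5): e=[8,-4,52] → ·
    (1,3)@(3, 7): e=[0,42,14] → #  [on edge]
    (3,3)@(7, 7): e=[16,6,34] → #
    (4,3)@(9, 7): e=[24,-12,44] → ·
    (0,4)@(1, 9): e=[0,70,-14] → ·  [on edge]
    (1,4)@(3, 9): e=[8,52,-4] → ·
    (2,4)@(5, 9): e=[16,34,6] → #
    (4,4)@(9, 9): e=[32,-2,26] → ·
    (2,5)@(5, 11): e=[24,44,-12] → ·
    (5,6)@(11, 13): e=[56,0,0] → ·  [on edge]
  covered (7 px):
    · · · · · · · · · · ·
    · · · · · · · · · · ·
    · · # · · · · · · · ·
    · # # # · · · · · · ·
    · · # # · · · · · · ·
    · · · · # · · · · · ·
    · · · · · · · · · · ·
T1:
  2·area = 133  (B↔C swapped to make it positive)
  edge (21, 7)→(2, 6): d=(-19,-1) top-left  bias=+0
  edge (2, 6)→(21, 0): d=(19,-6) top-left  bias=+0
  edge (21, 0)→(21, 7): d=(0,7) right/bottom  bias=-1
    (9,0)@(19, 1): e=[112,7,14] → #
    (10,0)@(21, 1): e=[114,19,0] → ·  [on edge]
    (6,1)@(13, 3): e=[68,9,56] → #
    (7,1)@(15, 3): e=[70,21,42] → #
    (8,1)@(17, 3): e=[72,33,28] → #
    (10,1)@(21, 3): e=[76,57,0] → ·  [on edge]
    (3,2)@(7, 5): e=[24,11,98] → #
    (4,2)@(9, 5): e=[26,23,84] → #
    (5,2)@(11, 5): e=[28,35,70] → #
    (10,2)@(21, 5): e=[38,95,0] → ·  [on edge]
    (3,3)@(7, 7): e=[-14,49,98] → ·
    (4,3)@(9, 7): e=[-12,61,84] → ·
    (10,3)@(21, 7): e=[0,133,0] → ·  [on edge]
    (10,4)@(21, 9): e=[-38,171,0] → ·  [on edge]
    (10,5)@(21, 11): e=[-76,209,0] → ·  [on edge]
    (10,6)@(21, 13): e=[-114,247,0] → ·  [on edge]
  covered (12 px):
    · · · · · · · · · # ·
    · · · · · · # # # # ·
    · · · # # # # # # # ·
    · · · · · · · · · · ·
    · · · · · · · · · · ·
    · · · · · · · · · · ·
    · · · · · · · · · · ·
T2:
  2·area = 220  (B↔C swapped to make it positive)
  edge (0, 4)→(22, 4): d=(22,0) top-left  bias=+0
  edge (22, 4)→(14, 14): d=(-8,10) right/bottom  bias=-1
  edge (14, 14)→(0, 4): d=(-14,-10) top-left  bias=+0
    (1,2)@(3, 5): e=[22,182,16] → #
    (2,2)@(5, 5): e=[22,162,36] → #
    (3,2)@(7, 5): e=[22,142,56] → #
    (4,2)@(9, 5): e=[22,122,76] → #
    (5,2)@(11, 5): e=[22,102,96] → #
    (6,2)@(13, 5): e=[22,82,116] → #
    (7,2)@(15, 5): e=[22,62,136] → #
    (8,2)@(17, 5): e=[22,42,156] → #
    (9,2)@(19, 5): e=[22,22,176] → #
    (10,2)@(21, 5): e=[22,2,196] → #
    (1,3)@(3, 7): e=[66,166,-12] → ·
    (2,3)@(5, 7): e=[66,146,8] → #
    (3,4)@(7, 9): e=[110,110,0] → #  [on edge]
  covered (28 px):
    · · · · · · · · · · ·
    · · · · · · · · · · ·
    · # # # # # # # # # #
    · · # # # # # # # # ·
    · · · # # # # # # · ·
    · · · · · # # # · · ·
    · · · · · · # · · · ·
T3:
  2·area = 36  (B↔C swapped to make it positive)
  edge (8, 6)→(20, 6): d=(12,0) top-left  bias=+0
  edge (20, 6)→(16, 9): d=(-4,3) right/bottom  bias=-1
  edge (16, 9)→(8, 6): d=(-8,-3) top-left  bias=+0
    (5,3)@(11, 7): e=[12,23,1] → #
    (6,3)@(13, 7): e=[12,17,7] → #
    (7,3)@(15, 7): e=[12,11,13] → #
    (8,3)@(17, 7): e=[12,5,19] → #
    (9,3)@(19, 7): e=[12,-1,25] → ·
    (5,4)@(11, 9): e=[36,15,-15] → ·
    (6,4)@(13, 9): e=[36,9,-9] → ·
    (7,4)@(15, 9): e=[36,3,-3] → ·
    (8,4)@(17, 9): e=[36,-3,3] → ·
  covered (4 px):
    · · · · · · · · · · ·
    · · · · · · · · · · ·
    · · · · · · · · · · ·
    · · · · · # # # # · ·
    · · · · · · · · · · ·
    · · · · · · · · · · ·
    · · · · · · · · · · ·

Z-buffer (winner per pixel, '.' = empty):
  . . . . . . . . . 1 .
  . . . . . . 1 1 1 1 .
  . 2 0 1 1 1 1 1 1 1 2
  . 0 0 0 2 3 3 3 3 2 .
  . . 0 0 2 2 2 2 2 . .
  . . . . 0 2 2 2 . . .
  . . . . . . 2 . . . .

Final: 2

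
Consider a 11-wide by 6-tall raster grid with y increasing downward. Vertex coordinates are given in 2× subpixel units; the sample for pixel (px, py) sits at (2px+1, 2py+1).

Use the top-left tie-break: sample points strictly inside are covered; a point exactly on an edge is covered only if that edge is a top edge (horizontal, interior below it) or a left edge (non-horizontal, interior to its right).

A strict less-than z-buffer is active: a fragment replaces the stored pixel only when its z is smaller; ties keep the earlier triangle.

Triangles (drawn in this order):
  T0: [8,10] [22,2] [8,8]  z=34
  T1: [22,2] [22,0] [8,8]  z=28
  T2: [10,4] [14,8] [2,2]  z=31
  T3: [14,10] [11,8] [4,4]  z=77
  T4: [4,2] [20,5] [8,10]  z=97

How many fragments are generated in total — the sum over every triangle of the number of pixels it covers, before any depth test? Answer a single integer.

T0:
  2·area = 28  (B↔C swapped to make it positive)
  edge (8, 10)→(8, 8): d=(0,-2) top-left  bias=+0
  edge (8, 8)→(22, 2): d=(14,-6) top-left  bias=+0
  edge (22, 2)→(8, 10): d=(-14,8) right/bottom  bias=-1
    (7,2)@(15, 5): e=[14,0,14] → #  [on edge]
    (8,2)@(17, 5): e=[18,12,-2] → ·
    (5,3)@(11, 7): e=[6,4,18] → #
    (6,3)@(13, 7): e=[10,16,2] → #
    (7,3)@(15, 7): e=[14,28,-14] → ·
    (4,4)@(9, 9): e=[2,20,6] → #
    (5,4)@(11, 9): e=[6,32,-10] → ·
    (6,4)@(13, 9): e=[10,44,-26] → ·
    (0,5)@(1, 11): e=[-14,0,42] → ·  [on edge]
    (4,5)@(9, 11): e=[2,48,-22] → ·
  covered (4 px):
    · · · · · · · · · · ·
    · · · · · · · · · · ·
    · · · · · · · # · · ·
    · · · · · # # · · · ·
    · · · · # · · · · · ·
    · · · · · · · · · · ·
T1:
  2·area = 28  (B↔C swapped to make it positive)
  edge (22, 2)→(8, 8): d=(-14,6) right/bottom  bias=-1
  edge (8, 8)→(22, 0): d=(14,-8) top-left  bias=+0
  edge (22, 0)→(22, 2): d=(0,2) right/bottom  bias=-1
    (10,0)@(21, 1): e=[20,6,2] → #
    (8,1)@(17, 3): e=[16,2,10] → #
    (9,1)@(19, 3): e=[4,18,6] → #
    (10,1)@(21, 3): e=[-8,34,2] → ·
    (7,2)@(15, 5): e=[0,14,14] → ·  [on edge]
    (8,2)@(17, 5): e=[-12,30,10] → ·
    (9,2)@(19, 5): e=[-24,46,6] → ·
    (0,5)@(1, 11): e=[0,-14,42] → ·  [on edge]
  covered (3 px):
    · · · · · · · · · · #
    · · · · · · · · # # ·
    · · · · · · · · · · ·
    · · · · · · · · · · ·
    · · · · · · · · · · ·
    · · · · · · · · · · ·
T2:
  2·area = 24
  edge (10, 4)→(14, 8): d=(4,4) right/bottom  bias=-1
  edge (14, 8)→(2, 2): d=(-12,-6) top-left  bias=+0
  edge (2, 2)→(10, 4): d=(8,2) right/bottom  bias=-1
    (3,0)@(7, 1): e=[0,42,-18] → ·  [on edge]
    (2,1)@(5, 3): e=[16,6,2] → #
    (3,1)@(7, 3): e=[8,18,-2] → ·
    (4,1)@(9, 3): e=[0,30,-6] → ·  [on edge]
    (2,2)@(5, 5): e=[24,-18,18] → ·
    (4,2)@(9, 5): e=[8,6,10] → #
    (5,2)@(11, 5): e=[0,18,6] → ·  [on edge]
    (4,3)@(9, 7): e=[16,-18,26] → ·
    (6,3)@(13, 7): e=[0,6,18] → ·  [on edge]
    (7,4)@(15, 9): e=[0,-6,30] → ·  [on edge]
    (8,5)@(17, 11): e=[0,-18,42] → ·  [on edge]
  covered (2 px):
    · · · · · · · · · · ·
    · · # · · · · · · · ·
    · · · · # · · · · · ·
    · · · · · · · · · · ·
    · · · · · · · · · · ·
    · · · · · · · · · · ·
T3:
  2·area = 2  (B↔C swapped to make it positive)
  edge (14, 10)→(4, 4): d=(-10,-6) top-left  bias=+0
  edge (4, 4)→(11, 8): d=(7,4) right/bottom  bias=-1
  edge (11, 8)→(14, 10): d=(3,2) right/bottom  bias=-1
    (4,3)@(9, 7): e=[0,1,1] → #  [on edge]
    (5,3)@(11, 7): e=[12,-7,-3] → ·
    (4,4)@(9, 9): e=[-20,15,7] → ·
  covered (1 px):
    · · · · · · · · · · ·
    · · · · · · · · · · ·
    · · · · · · · · · · ·
    · · · · # · · · · · ·
    · · · · · · · · · · ·
    · · · · · · · · · · ·
T4:
  2·area = 116
  edge (4, 2)→(20, 5): d=(16,3) right/bottom  bias=-1
  edge (20, 5)→(8, 10): d=(-12,5) right/bottom  bias=-1
  edge (8, 10)→(4, 2): d=(-4,-8) top-left  bias=+0
    (2,1)@(5, 3): e=[13,99,4] → #
    (3,1)@(7, 3): e=[7,89,20] → #
    (4,1)@(9, 3): e=[1,79,36] → #
    (5,1)@(11, 3): e=[-5,69,52] → ·
    (2,2)@(5, 5): e=[45,75,-4] → ·
    (3,2)@(7, 5): e=[39,65,12] → #
    (5,2)@(11, 5): e=[27,45,44] → #
    (6,2)@(13, 5): e=[21,35,60] → #
    (7,2)@(15, 5): e=[15,25,76] → #
    (8,2)@(17, 5): e=[9,15,92] → #
    (9,2)@(19, 5): e=[3,5,108] → #
    (10,2)@(21, 5): e=[-3,-5,124] → ·
  covered (16 px):
    · · · · · · · · · · ·
    · · # # # · · · · · ·
    · · · # # # # # # # ·
    · · · # # # # # · · ·
    · · · · # · · · · · ·
    · · · · · · · · · · ·

Answer: 26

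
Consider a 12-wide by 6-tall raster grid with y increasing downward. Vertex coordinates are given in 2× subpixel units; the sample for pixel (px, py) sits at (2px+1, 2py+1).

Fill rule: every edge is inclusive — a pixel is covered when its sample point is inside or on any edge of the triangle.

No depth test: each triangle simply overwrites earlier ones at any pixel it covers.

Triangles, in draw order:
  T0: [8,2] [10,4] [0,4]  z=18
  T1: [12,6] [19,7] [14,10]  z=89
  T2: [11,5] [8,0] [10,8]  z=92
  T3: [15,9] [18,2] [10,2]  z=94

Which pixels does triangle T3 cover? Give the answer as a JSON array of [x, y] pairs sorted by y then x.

T0:
  2·area = 20
  edge (8, 2)→(10, 4): d=(2,2) inclusive
  edge (10, 4)→(0, 4): d=(-10,0) inclusive
  edge (0, 4)→(8, 2): d=(8,-2) inclusive
    (3,0)@(7, 1): e=[0,30,-10] → ·  [on edge]
    (2,1)@(5, 3): e=[8,10,2] → █
    (3,1)@(7, 3): e=[4,10,6] → █
    (4,1)@(9, 3): e=[0,10,10] → █  [on edge]
    (5,1)@(11, 3): e=[-4,10,14] → ·
    (2,2)@(5, 5): e=[12,-10,18] → ·
    (3,2)@(7, 5): e=[8,-10,22] → ·
    (4,2)@(9, 5): e=[4,-10,26] → ·
    (5,2)@(11, 5): e=[0,-10,30] → ·  [on edge]
    (6,3)@(13, 7): e=[0,-30,50] → ·  [on edge]
    (7,4)@(15, 9): e=[0,-50,70] → ·  [on edge]
    (8,5)@(17, 11): e=[0,-70,90] → ·  [on edge]
  covered (3 px):
    · · · · · · · · · · · ·
    · · █ █ █ · · · · · · ·
    · · · · · · · · · · · ·
    · · · · · · · · · · · ·
    · · · · · · · · · · · ·
    · · · · · · · · · · · ·
T1:
  2·area = 26
  edge (12, 6)→(19, 7): d=(7,1) inclusive
  edge (19, 7)→(14, 10): d=(-5,3) inclusive
  edge (14, 10)→(12, 6): d=(-2,-4) inclusive
    (2,2)@(5, 5): e=[0,52,-26] → ·  [on edge]
    (6,3)@(13, 7): e=[6,18,2] → █
    (7,3)@(15, 7): e=[4,12,10] → █
    (8,3)@(17, 7): e=[2,6,18] → █
    (9,3)@(19, 7): e=[0,0,26] → █  [on edge]
    (10,3)@(21, 7): e=[-2,-6,34] → ·
    (6,4)@(13, 9): e=[20,8,-2] → ·
    (7,4)@(15, 9): e=[18,2,6] → █
    (8,4)@(17, 9): e=[16,-4,14] → ·
    (9,4)@(19, 9): e=[14,-10,22] → ·
    (7,5)@(15, 11): e=[32,-8,2] → ·
  covered (5 px):
    · · · · · · · · · · · ·
    · · · · · · · · · · · ·
    · · · · · · · · · · · ·
    · · · · · · █ █ █ █ · ·
    · · · · · · · █ · · · ·
    · · · · · · · · · · · ·
T2:
  2·area = 14  (B↔C swapped to make it positive)
  edge (11, 5)→(10, 8): d=(-1,3) inclusive
  edge (10, 8)→(8, 0): d=(-2,-8) inclusive
  edge (8, 0)→(11, 5): d=(3,5) inclusive
    (4,1)@(9, 3): e=[8,2,4] → █
    (5,1)@(11, 3): e=[2,18,-6] → ·
    (4,2)@(9, 5): e=[6,-2,10] → ·
    (5,2)@(11, 5): e=[0,14,0] → █  [on edge]
    (6,2)@(13, 5): e=[-6,30,-10] → ·
    (5,3)@(11, 7): e=[-2,10,6] → ·
    (4,5)@(9, 11): e=[0,-14,28] → ·  [on edge]
  covered (2 px):
    · · · · · · · · · · · ·
    · · · · █ · · · · · · ·
    · · · · · █ · · · · · ·
    · · · · · · · · · · · ·
    · · · · · · · · · · · ·
    · · · · · · · · · · · ·
T3:
  2·area = 56  (B↔C swapped to make it positive)
  edge (15, 9)→(10, 2): d=(-5,-7) inclusive
  edge (10, 2)→(18, 2): d=(8,0) inclusive
  edge (18, 2)→(15, 9): d=(-3,7) inclusive
    (5,1)@(11, 3): e=[2,8,46] → █
    (6,1)@(13, 3): e=[16,8,32] → █
    (7,1)@(15, 3): e=[30,8,18] → █
    (8,1)@(17, 3): e=[44,8,4] → █
    (9,1)@(19, 3): e=[58,8,-10] → ·
    (5,2)@(11, 5): e=[-8,24,40] → ·
    (6,2)@(13, 5): e=[6,24,26] → █
    (8,2)@(17, 5): e=[34,24,-2] → ·
    (6,3)@(13, 7): e=[-4,40,20] → ·
    (7,3)@(15, 7): e=[10,40,6] → █
    (8,3)@(17, 7): e=[24,40,-8] → ·
    (7,4)@(15, 9): e=[0,56,0] → █  [on edge]
  covered (8 px):
    · · · · · · · · · · · ·
    · · · · · █ █ █ █ · · ·
    · · · · · · █ █ · · · ·
    · · · · · · · █ · · · ·
    · · · · · · · █ · · · ·
    · · · · · · · · · · · ·

Result: [[5,1],[6,1],[7,1],[8,1],[6,2],[7,2],[7,3],[7,4]]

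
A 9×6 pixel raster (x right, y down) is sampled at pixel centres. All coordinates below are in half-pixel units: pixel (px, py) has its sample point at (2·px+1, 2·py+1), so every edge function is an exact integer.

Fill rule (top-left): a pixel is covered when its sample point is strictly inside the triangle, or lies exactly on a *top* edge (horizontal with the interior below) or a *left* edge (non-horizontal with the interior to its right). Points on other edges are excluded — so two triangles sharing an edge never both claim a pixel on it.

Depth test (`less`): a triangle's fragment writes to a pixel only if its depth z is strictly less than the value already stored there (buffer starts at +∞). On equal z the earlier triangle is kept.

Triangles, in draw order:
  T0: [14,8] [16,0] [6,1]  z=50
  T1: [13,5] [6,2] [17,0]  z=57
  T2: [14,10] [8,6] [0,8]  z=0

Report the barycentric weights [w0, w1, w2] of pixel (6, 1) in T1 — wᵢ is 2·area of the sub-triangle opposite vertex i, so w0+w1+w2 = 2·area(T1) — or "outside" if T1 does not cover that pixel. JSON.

T0:
  2·area = 78  (B↔C swapped to make it positive)
  edge (14, 8)→(6, 1): d=(-8,-7) top-left  bias=+0
  edge (6, 1)→(16, 0): d=(10,-1) top-left  bias=+0
  edge (16, 0)→(14, 8): d=(-2,8) right/bottom  bias=-1
    (3,0)@(7, 1): e=[7,1,70] → X
    (4,0)@(9, 1): e=[21,3,54] → X
    (5,0)@(11, 1): e=[35,5,38] → X
    (6,0)@(13, 1): e=[49,7,22] → X
    (7,0)@(15, 1): e=[63,9,6] → X
    (8,0)@(17, 1): e=[77,11,-10] → .
    (3,1)@(7, 3): e=[-9,21,66] → .
    (4,1)@(9, 3): e=[5,23,50] → X
    (8,1)@(17, 3): e=[61,31,-14] → .
    (4,2)@(9, 5): e=[-11,43,46] → .
    (5,2)@(11, 5): e=[3,45,30] → X
    (7,2)@(15, 5): e=[31,49,-2] → .
  covered (12 px):
    . . . X X X X X .
    . . . . X X X X .
    . . . . . X X . .
    . . . . . . X . .
    . . . . . . . . .
    . . . . . . . . .
T1:
  2·area = 47
  edge (13, 5)→(6, 2): d=(-7,-3) top-left  bias=+0
  edge (6, 2)→(17, 0): d=(11,-2) top-left  bias=+0
  edge (17, 0)→(13, 5): d=(-4,5) right/bottom  bias=-1
    (6,0)@(13, 1): e=[28,3,16] → X
    (7,0)@(15, 1): e=[34,7,6] → X
    (8,0)@(17, 1): e=[40,11,-4] → .
    (4,1)@(9, 3): e=[2,17,28] → X
    (5,1)@(11, 3): e=[8,21,18] → X
    (7,1)@(15, 3): e=[20,29,-2] → .
    (4,2)@(9, 5): e=[-12,39,20] → .
    (5,2)@(11, 5): e=[-6,43,10] → .
    (6,2)@(13, 5): e=[0,47,0] → .  [on edge]
  covered (5 px):
    . . . . . . X X .
    . . . . X X X . .
    . . . . . . . . .
    . . . . . . . . .
    . . . . . . . . .
    . . . . . . . . .
T2:
  2·area = 44  (B↔C swapped to make it positive)
  edge (14, 10)→(0, 8): d=(-14,-2) top-left  bias=+0
  edge (0, 8)→(8, 6): d=(8,-2) top-left  bias=+0
  edge (8, 6)→(14, 10): d=(6,4) right/bottom  bias=-1
    (2,3)@(5, 7): e=[24,2,18] → X
    (3,3)@(7, 7): e=[28,6,10] → X
    (4,3)@(9, 7): e=[32,10,2] → X
    (5,3)@(11, 7): e=[36,14,-6] → .
    (2,4)@(5, 9): e=[-4,18,30] → .
    (3,4)@(7, 9): e=[0,22,22] → X  [on edge]
    (5,4)@(11, 9): e=[8,30,6] → X
    (6,4)@(13, 9): e=[12,34,-2] → .
    (3,5)@(7, 11): e=[-28,38,34] → .
    (4,5)@(9, 11): e=[-24,42,26] → .
    (5,5)@(11, 11): e=[-20,46,18] → .
  covered (6 px):
    . . . . . . . . .
    . . . . . . . . .
    . . . . . . . . .
    . . X X X . . . .
    . . . X X X . . .
    . . . . . . . . .

Answer: [25,8,14]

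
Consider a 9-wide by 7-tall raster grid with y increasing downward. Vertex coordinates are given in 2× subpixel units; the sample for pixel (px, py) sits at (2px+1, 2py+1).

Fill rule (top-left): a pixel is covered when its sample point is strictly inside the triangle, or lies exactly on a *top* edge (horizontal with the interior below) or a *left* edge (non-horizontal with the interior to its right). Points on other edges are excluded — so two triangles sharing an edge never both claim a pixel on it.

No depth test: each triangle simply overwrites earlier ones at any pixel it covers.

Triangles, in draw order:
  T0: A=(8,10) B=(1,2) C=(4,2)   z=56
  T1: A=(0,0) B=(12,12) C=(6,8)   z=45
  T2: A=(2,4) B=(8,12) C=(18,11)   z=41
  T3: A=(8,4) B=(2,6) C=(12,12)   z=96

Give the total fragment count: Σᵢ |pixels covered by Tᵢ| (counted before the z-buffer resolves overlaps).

T0:
  2·area = 24
  edge (8, 10)→(1, 2): d=(-7,-8) top-left  bias=+0
  edge (1, 2)→(4, 2): d=(3,0) top-left  bias=+0
  edge (4, 2)→(8, 10): d=(4,8) right/bottom  bias=-1
    (1,1)@(3, 3): e=[9,3,12] → █
    (2,1)@(5, 3): e=[25,3,-4] → ·
    (1,2)@(3, 5): e=[-5,9,20] → ·
    (2,2)@(5, 5): e=[11,9,4] → █
    (3,2)@(7, 5): e=[27,9,-12] → ·
    (2,3)@(5, 7): e=[-3,15,12] → ·
  covered (2 px):
    · · · · · · · · ·
    · █ · · · · · · ·
    · · █ · · · · · ·
    · · · · · · · · ·
    · · · · · · · · ·
    · · · · · · · · ·
    · · · · · · · · ·
T1:
  2·area = 24
  edge (0, 0)→(12, 12): d=(12,12) right/bottom  bias=-1
  edge (12, 12)→(6, 8): d=(-6,-4) top-left  bias=+0
  edge (6, 8)→(0, 0): d=(-6,-8) top-left  bias=+0
    (0,0)@(1, 1): e=[0,22,2] → ·  [on edge]
    (1,1)@(3, 3): e=[0,18,6] → ·  [on edge]
    (2,2)@(5, 5): e=[0,14,10] → ·  [on edge]
    (3,3)@(7, 7): e=[0,10,14] → ·  [on edge]
    (4,4)@(9, 9): e=[0,6,18] → ·  [on edge]
    (5,5)@(11, 11): e=[0,2,22] → ·  [on edge]
    (6,6)@(13, 13): e=[0,-2,26] → ·  [on edge]
  covered (0 px):
    · · · · · · · · ·
    · · · · · · · · ·
    · · · · · · · · ·
    · · · · · · · · ·
    · · · · · · · · ·
    · · · · · · · · ·
    · · · · · · · · ·
T2:
  2·area = 86  (B↔C swapped to make it positive)
  edge (2, 4)→(18, 11): d=(16,7) right/bottom  bias=-1
  edge (18, 11)→(8, 12): d=(-10,1) right/bottom  bias=-1
  edge (8, 12)→(2, 4): d=(-6,-8) top-left  bias=+0
    (1,2)@(3, 5): e=[9,75,2] → █
    (2,2)@(5, 5): e=[-5,73,18] → ·
    (1,3)@(3, 7): e=[41,55,-10] → ·
    (2,3)@(5, 7): e=[27,53,6] → █
    (3,3)@(7, 7): e=[13,51,22] → █
    (4,3)@(9, 7): e=[-1,49,38] → ·
    (2,4)@(5, 9): e=[59,33,-6] → ·
    (3,4)@(7, 9): e=[45,31,10] → █
    (4,4)@(9, 9): e=[31,29,26] → █
    (5,4)@(11, 9): e=[17,27,42] → █
    (6,4)@(13, 9): e=[3,25,58] → █
    (7,4)@(15, 9): e=[-11,23,74] → ·
  covered (12 px):
    · · · · · · · · ·
    · · · · · · · · ·
    · █ · · · · · · ·
    · · █ █ · · · · ·
    · · · █ █ █ █ · ·
    · · · · █ █ █ █ █
    · · · · · · · · ·
T3:
  2·area = 56  (B↔C swapped to make it positive)
  edge (8, 4)→(12, 12): d=(4,8) right/bottom  bias=-1
  edge (12, 12)→(2, 6): d=(-10,-6) top-left  bias=+0
  edge (2, 6)→(8, 4): d=(6,-2) top-left  bias=+0
    (8,0)@(17, 1): e=[-84,140,0] → ·  [on edge]
    (5,1)@(11, 3): e=[-28,84,0] → ·  [on edge]
    (2,2)@(5, 5): e=[28,28,0] → █  [on edge]
    (3,2)@(7, 5): e=[12,40,4] → █
    (4,2)@(9, 5): e=[-4,52,8] → ·
    (2,3)@(5, 7): e=[36,8,12] → █
    (4,3)@(9, 7): e=[4,32,20] → █
    (5,3)@(11, 7): e=[-12,44,24] → ·
    (2,4)@(5, 9): e=[44,-12,24] → ·
    (3,4)@(7, 9): e=[28,0,28] → █  [on edge]
    (5,4)@(11, 9): e=[-4,24,36] → ·
    (3,5)@(7, 11): e=[36,-20,40] → ·
  covered (8 px):
    · · · · · · · · ·
    · · · · · · · · ·
    · · █ █ · · · · ·
    · · █ █ █ · · · ·
    · · · █ █ · · · ·
    · · · · · █ · · ·
    · · · · · · · · ·

Result: 22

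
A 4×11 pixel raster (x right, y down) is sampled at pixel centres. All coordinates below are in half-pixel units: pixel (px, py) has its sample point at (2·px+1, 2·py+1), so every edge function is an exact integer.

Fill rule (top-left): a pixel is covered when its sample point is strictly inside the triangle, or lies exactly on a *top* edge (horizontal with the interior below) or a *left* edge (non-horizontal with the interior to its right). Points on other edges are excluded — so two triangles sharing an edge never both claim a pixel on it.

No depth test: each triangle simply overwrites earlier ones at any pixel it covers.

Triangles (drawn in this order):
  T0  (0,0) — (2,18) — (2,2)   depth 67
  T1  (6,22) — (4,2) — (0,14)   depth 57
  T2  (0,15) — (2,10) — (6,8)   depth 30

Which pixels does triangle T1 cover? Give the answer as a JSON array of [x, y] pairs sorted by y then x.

T0:
  2·area = 32  (B↔C swapped to make it positive)
  edge (0, 0)→(2, 2): d=(2,2) right/bottom  bias=-1
  edge (2, 2)→(2, 18): d=(0,16) right/bottom  bias=-1
  edge (2, 18)→(0, 0): d=(-2,-18) top-left  bias=+0
    (0,0)@(1, 1): e=[0,16,16] → ·  [on edge]
    (0,1)@(1, 3): e=[4,16,12] → #
    (1,1)@(3, 3): e=[0,-16,48] → ·  [on edge]
    (0,2)@(1, 5): e=[8,16,8] → #
    (1,2)@(3, 5): e=[4,-16,44] → ·
    (2,2)@(5, 5): e=[0,-48,80] → ·  [on edge]
    (0,3)@(1, 7): e=[12,16,4] → #
    (1,3)@(3, 7): e=[8,-16,40] → ·
    (3,3)@(7, 7): e=[0,-80,112] → ·  [on edge]
    (0,4)@(1, 9): e=[16,16,0] → #  [on edge]
    (1,4)@(3, 9): e=[12,-16,36] → ·
    (0,5)@(1, 11): e=[20,16,-4] → ·
  covered (4 px):
    · · · ·
    # · · ·
    # · · ·
    # · · ·
    # · · ·
    · · · ·
    · · · ·
    · · · ·
    · · · ·
    · · · ·
    · · · ·
T1:
  2·area = 104  (B↔C swapped to make it positive)
  edge (6, 22)→(0, 14): d=(-6,-8) top-left  bias=+0
  edge (0, 14)→(4, 2): d=(4,-12) top-left  bias=+0
  edge (4, 2)→(6, 22): d=(2,20) right/bottom  bias=-1
    (1,2)@(3, 5): e=[78,0,26] → #  [on edge]
    (2,2)@(5, 5): e=[94,24,-14] → ·
    (1,3)@(3, 7): e=[66,8,30] → #
    (2,3)@(5, 7): e=[82,32,-10] → ·
    (1,4)@(3, 9): e=[54,16,34] → #
    (2,4)@(5, 9): e=[70,40,-6] → ·
    (0,5)@(1, 11): e=[26,0,78] → #  [on edge]
    (2,5)@(5, 11): e=[58,48,-2] → ·
    (0,6)@(1, 13): e=[14,8,82] → #
    (2,6)@(5, 13): e=[46,56,2] → #
    (3,6)@(7, 13): e=[62,80,-38] → ·
    (0,7)@(1, 15): e=[2,16,86] → #
  covered (14 px):
    · · · ·
    · · · ·
    · # · ·
    · # · ·
    · # · ·
    # # · ·
    # # # ·
    # # # ·
    · # # ·
    · · # ·
    · · · ·
T2:
  2·area = 16
  edge (0, 15)→(2, 10): d=(2,-5) top-left  bias=+0
  edge (2, 10)→(6, 8): d=(4,-2) top-left  bias=+0
  edge (6, 8)→(0, 15): d=(-6,7) right/bottom  bias=-1
    (2,4)@(5, 9): e=[13,2,1] → #
    (3,4)@(7, 9): e=[23,6,-13] → ·
    (1,5)@(3, 11): e=[7,6,3] → #
    (2,5)@(5, 11): e=[17,10,-11] → ·
    (0,6)@(1, 13): e=[1,10,5] → #
    (1,6)@(3, 13): e=[11,14,-9] → ·
    (0,7)@(1, 15): e=[5,18,-7] → ·
  covered (3 px):
    · · · ·
    · · · ·
    · · · ·
    · · · ·
    · · # ·
    · # · ·
    # · · ·
    · · · ·
    · · · ·
    · · · ·
    · · · ·

Result: [[1,2],[1,3],[1,4],[0,5],[1,5],[0,6],[1,6],[2,6],[0,7],[1,7],[2,7],[1,8],[2,8],[2,9]]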